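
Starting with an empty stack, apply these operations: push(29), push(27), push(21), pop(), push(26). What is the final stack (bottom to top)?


push(29) -> [29]
push(27) -> [29, 27]
push(21) -> [29, 27, 21]
pop() returns 21 -> [29, 27]
push(26) -> [29, 27, 26]
Final stack (bottom to top): [29, 27, 26]


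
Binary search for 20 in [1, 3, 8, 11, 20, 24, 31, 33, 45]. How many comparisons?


Search for 20:
[0,8] mid=4 arr[4]=20
Total: 1 comparisons


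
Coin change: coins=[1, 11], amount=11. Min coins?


dp[0]=0; dp[i]=1+min(dp[i-c] for c in coins)
...dp[6]=6, dp[7]=7, dp[8]=8, dp[9]=9, dp[10]=10, dp[11]=1
Minimum coins for 11 = 1


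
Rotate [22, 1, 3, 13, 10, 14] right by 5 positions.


Right rotate by 5: [1, 3, 13, 10, 14, 22]


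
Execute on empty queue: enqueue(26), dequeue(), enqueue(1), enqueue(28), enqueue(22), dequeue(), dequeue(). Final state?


enqueue(26) -> [26]
dequeue() returns 26 -> []
enqueue(1) -> [1]
enqueue(28) -> [1, 28]
enqueue(22) -> [1, 28, 22]
dequeue() returns 1 -> [28, 22]
dequeue() returns 28 -> [22]
Final queue (front to back): [22]


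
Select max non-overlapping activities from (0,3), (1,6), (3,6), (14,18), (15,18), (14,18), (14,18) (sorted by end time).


Greedy: pick earliest-ending, then skip overlaps.
Selected (3 activities): [(0, 3), (3, 6), (14, 18)]


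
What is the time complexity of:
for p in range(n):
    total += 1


Per nesting level: O(n) = O(n)
Complexity: O(n)


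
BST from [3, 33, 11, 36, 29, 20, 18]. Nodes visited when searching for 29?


BST root = 3
Search for 29: compare at each node
Path: [3, 33, 11, 29]


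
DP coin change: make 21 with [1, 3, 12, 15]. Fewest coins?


dp[0]=0; dp[i]=1+min(dp[i-c] for c in coins)
...dp[16]=2, dp[17]=3, dp[18]=2, dp[19]=3, dp[20]=4, dp[21]=3
Minimum coins for 21 = 3


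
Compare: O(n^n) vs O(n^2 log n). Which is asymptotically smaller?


n^2 log n grows slower than n^n
O(n^2 log n) is asymptotically smaller; O(n^n) grows faster


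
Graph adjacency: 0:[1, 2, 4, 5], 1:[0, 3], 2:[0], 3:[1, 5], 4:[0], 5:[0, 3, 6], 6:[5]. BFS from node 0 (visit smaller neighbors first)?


BFS queue: start with [0]
Visit order: [0, 1, 2, 4, 5, 3, 6]


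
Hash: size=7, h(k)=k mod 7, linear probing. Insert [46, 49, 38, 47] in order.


Insertions: 46->slot 4; 49->slot 0; 38->slot 3; 47->slot 5
Table: [49, None, None, 38, 46, 47, None]


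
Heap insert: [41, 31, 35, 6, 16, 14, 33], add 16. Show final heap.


Append 16: [41, 31, 35, 6, 16, 14, 33, 16]
Bubble up: swap idx 7(16) with idx 3(6)
Result: [41, 31, 35, 16, 16, 14, 33, 6]


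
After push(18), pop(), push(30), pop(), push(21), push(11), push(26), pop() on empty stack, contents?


push(18) -> [18]
pop() returns 18 -> []
push(30) -> [30]
pop() returns 30 -> []
push(21) -> [21]
push(11) -> [21, 11]
push(26) -> [21, 11, 26]
pop() returns 26 -> [21, 11]
Final stack (bottom to top): [21, 11]


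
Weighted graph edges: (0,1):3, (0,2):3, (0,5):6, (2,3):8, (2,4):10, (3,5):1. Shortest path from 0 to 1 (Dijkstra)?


Dijkstra from 0:
Distances: {0: 0, 1: 3, 2: 3, 3: 7, 4: 13, 5: 6}
Shortest distance to 1 = 3, path = [0, 1]


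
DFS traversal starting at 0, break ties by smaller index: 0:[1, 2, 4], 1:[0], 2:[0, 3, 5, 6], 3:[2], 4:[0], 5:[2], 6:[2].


DFS stack-based: start with [0]
Visit order: [0, 1, 2, 3, 5, 6, 4]


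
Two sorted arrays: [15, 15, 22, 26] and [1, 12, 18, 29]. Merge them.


Compare heads, take smaller each step.
Merged: [1, 12, 15, 15, 18, 22, 26, 29]


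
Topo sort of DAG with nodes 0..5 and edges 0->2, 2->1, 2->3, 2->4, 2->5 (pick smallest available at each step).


Kahn's algorithm, process smallest node first
Order: [0, 2, 1, 3, 4, 5]


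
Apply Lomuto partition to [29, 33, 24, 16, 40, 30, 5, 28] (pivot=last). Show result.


Elements <= 28 go left of pivot.
Result: [24, 16, 5, 28, 40, 30, 29, 33], pivot at index 3


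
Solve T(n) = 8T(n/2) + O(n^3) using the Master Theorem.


a=8, b=2, c=3. log_2(8)=3 = c=3. Case 2: O(n^c log n) = O(n^3 log n)
Complexity: O(n^3 log n)


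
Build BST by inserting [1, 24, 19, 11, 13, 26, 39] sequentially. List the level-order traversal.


Root = 1; build tree by BST insertion.
Level-Order traversal: [1, 24, 19, 26, 11, 39, 13]


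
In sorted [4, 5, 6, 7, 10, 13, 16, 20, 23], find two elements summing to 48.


Two pointers: lo=0, hi=8
No pair sums to 48


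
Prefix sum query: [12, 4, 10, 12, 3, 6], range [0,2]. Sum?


Prefix sums: [0, 12, 16, 26, 38, 41, 47]
Sum[0..2] = prefix[3] - prefix[0] = 26 - 0 = 26


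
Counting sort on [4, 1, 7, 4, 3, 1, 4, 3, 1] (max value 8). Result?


Count array: [0, 3, 0, 2, 3, 0, 0, 1, 0]
Reconstruct: [1, 1, 1, 3, 3, 4, 4, 4, 7]


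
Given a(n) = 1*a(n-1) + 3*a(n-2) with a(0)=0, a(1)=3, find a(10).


Build bottom-up:
...a(8)=651, a(9)=1524, a(10)=1*1524+3*651=3477


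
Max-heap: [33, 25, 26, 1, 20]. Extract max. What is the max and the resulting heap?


Max = 33
Replace root with last, heapify down
Resulting heap: [26, 25, 20, 1]


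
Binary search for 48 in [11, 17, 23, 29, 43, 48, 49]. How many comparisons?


Search for 48:
[0,6] mid=3 arr[3]=29
[4,6] mid=5 arr[5]=48
Total: 2 comparisons


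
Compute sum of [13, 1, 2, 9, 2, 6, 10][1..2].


Prefix sums: [0, 13, 14, 16, 25, 27, 33, 43]
Sum[1..2] = prefix[3] - prefix[1] = 16 - 13 = 3


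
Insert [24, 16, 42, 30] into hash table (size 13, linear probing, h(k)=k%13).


Insertions: 24->slot 11; 16->slot 3; 42->slot 4; 30->slot 5
Table: [None, None, None, 16, 42, 30, None, None, None, None, None, 24, None]


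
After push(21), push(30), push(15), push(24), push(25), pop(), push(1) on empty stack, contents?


push(21) -> [21]
push(30) -> [21, 30]
push(15) -> [21, 30, 15]
push(24) -> [21, 30, 15, 24]
push(25) -> [21, 30, 15, 24, 25]
pop() returns 25 -> [21, 30, 15, 24]
push(1) -> [21, 30, 15, 24, 1]
Final stack (bottom to top): [21, 30, 15, 24, 1]


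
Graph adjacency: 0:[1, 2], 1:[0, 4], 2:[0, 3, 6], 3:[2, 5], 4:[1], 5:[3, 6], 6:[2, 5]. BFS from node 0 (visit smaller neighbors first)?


BFS queue: start with [0]
Visit order: [0, 1, 2, 4, 3, 6, 5]


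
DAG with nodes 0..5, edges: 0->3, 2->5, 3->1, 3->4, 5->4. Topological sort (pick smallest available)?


Kahn's algorithm, process smallest node first
Order: [0, 2, 3, 1, 5, 4]


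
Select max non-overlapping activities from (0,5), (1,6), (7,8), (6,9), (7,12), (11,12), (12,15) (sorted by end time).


Greedy: pick earliest-ending, then skip overlaps.
Selected (4 activities): [(0, 5), (7, 8), (11, 12), (12, 15)]


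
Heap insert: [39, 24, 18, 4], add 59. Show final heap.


Append 59: [39, 24, 18, 4, 59]
Bubble up: swap idx 4(59) with idx 1(24); swap idx 1(59) with idx 0(39)
Result: [59, 39, 18, 4, 24]


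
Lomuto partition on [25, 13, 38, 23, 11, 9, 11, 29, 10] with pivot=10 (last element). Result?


Elements <= 10 go left of pivot.
Result: [9, 10, 38, 23, 11, 25, 11, 29, 13], pivot at index 1


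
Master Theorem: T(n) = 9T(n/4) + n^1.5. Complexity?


a=9, b=4, c=1.5. log_4(9)=1.585 > c=1.5. Case 1: O(n^log_b(a)) = O(n^1.585)
Complexity: O(n^1.585)


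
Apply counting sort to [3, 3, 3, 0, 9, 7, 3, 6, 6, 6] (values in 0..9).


Count array: [1, 0, 0, 4, 0, 0, 3, 1, 0, 1]
Reconstruct: [0, 3, 3, 3, 3, 6, 6, 6, 7, 9]


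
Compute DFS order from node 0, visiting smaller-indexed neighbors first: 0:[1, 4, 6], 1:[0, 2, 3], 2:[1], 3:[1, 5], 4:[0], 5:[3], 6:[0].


DFS stack-based: start with [0]
Visit order: [0, 1, 2, 3, 5, 4, 6]


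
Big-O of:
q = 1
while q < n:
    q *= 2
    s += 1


Per nesting level: O(log n) = O(log n)
Complexity: O(log n)


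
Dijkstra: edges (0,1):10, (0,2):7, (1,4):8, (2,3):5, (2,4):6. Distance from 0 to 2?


Dijkstra from 0:
Distances: {0: 0, 1: 10, 2: 7, 3: 12, 4: 13}
Shortest distance to 2 = 7, path = [0, 2]


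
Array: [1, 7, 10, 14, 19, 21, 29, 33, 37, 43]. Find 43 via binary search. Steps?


Search for 43:
[0,9] mid=4 arr[4]=19
[5,9] mid=7 arr[7]=33
[8,9] mid=8 arr[8]=37
[9,9] mid=9 arr[9]=43
Total: 4 comparisons


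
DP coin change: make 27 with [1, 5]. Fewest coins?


dp[0]=0; dp[i]=1+min(dp[i-c] for c in coins)
...dp[22]=6, dp[23]=7, dp[24]=8, dp[25]=5, dp[26]=6, dp[27]=7
Minimum coins for 27 = 7


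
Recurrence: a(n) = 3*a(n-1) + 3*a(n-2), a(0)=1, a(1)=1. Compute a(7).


Build bottom-up:
...a(5)=306, a(6)=1161, a(7)=3*1161+3*306=4401


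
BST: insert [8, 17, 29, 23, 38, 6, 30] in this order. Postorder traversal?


Root = 8; build tree by BST insertion.
Postorder traversal: [6, 23, 30, 38, 29, 17, 8]


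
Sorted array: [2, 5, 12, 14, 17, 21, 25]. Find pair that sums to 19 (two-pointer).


Two pointers: lo=0, hi=6
Found pair: (2, 17) summing to 19


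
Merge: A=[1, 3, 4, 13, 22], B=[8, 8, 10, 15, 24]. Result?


Compare heads, take smaller each step.
Merged: [1, 3, 4, 8, 8, 10, 13, 15, 22, 24]


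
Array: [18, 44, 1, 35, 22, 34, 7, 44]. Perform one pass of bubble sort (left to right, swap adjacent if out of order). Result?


After one pass: [18, 1, 35, 22, 34, 7, 44, 44]


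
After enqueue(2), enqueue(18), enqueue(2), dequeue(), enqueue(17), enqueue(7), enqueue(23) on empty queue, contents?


enqueue(2) -> [2]
enqueue(18) -> [2, 18]
enqueue(2) -> [2, 18, 2]
dequeue() returns 2 -> [18, 2]
enqueue(17) -> [18, 2, 17]
enqueue(7) -> [18, 2, 17, 7]
enqueue(23) -> [18, 2, 17, 7, 23]
Final queue (front to back): [18, 2, 17, 7, 23]


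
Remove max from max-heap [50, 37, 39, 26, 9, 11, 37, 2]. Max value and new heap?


Max = 50
Replace root with last, heapify down
Resulting heap: [39, 37, 37, 26, 9, 11, 2]


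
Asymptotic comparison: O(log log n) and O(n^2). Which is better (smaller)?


double-logarithmic grows slower than quadratic
O(log log n) is asymptotically smaller; O(n^2) grows faster


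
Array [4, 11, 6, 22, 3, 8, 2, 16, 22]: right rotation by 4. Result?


Right rotate by 4: [8, 2, 16, 22, 4, 11, 6, 22, 3]


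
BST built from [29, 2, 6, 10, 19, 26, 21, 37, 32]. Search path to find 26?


BST root = 29
Search for 26: compare at each node
Path: [29, 2, 6, 10, 19, 26]


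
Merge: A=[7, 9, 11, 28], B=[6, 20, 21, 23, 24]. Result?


Compare heads, take smaller each step.
Merged: [6, 7, 9, 11, 20, 21, 23, 24, 28]


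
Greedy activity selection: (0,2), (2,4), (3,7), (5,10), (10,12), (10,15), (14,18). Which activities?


Greedy: pick earliest-ending, then skip overlaps.
Selected (5 activities): [(0, 2), (2, 4), (5, 10), (10, 12), (14, 18)]


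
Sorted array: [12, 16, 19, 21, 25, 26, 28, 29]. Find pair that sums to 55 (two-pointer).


Two pointers: lo=0, hi=7
Found pair: (26, 29) summing to 55


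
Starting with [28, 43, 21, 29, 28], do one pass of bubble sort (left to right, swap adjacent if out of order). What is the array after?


After one pass: [28, 21, 29, 28, 43]


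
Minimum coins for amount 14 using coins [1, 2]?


dp[0]=0; dp[i]=1+min(dp[i-c] for c in coins)
...dp[9]=5, dp[10]=5, dp[11]=6, dp[12]=6, dp[13]=7, dp[14]=7
Minimum coins for 14 = 7


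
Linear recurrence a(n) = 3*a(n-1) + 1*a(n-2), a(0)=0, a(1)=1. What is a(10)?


Build bottom-up:
...a(8)=3927, a(9)=12970, a(10)=3*12970+1*3927=42837


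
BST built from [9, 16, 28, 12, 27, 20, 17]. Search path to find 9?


BST root = 9
Search for 9: compare at each node
Path: [9]


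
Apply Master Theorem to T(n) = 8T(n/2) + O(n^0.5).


a=8, b=2, c=0.5. log_2(8)=3 > c=0.5. Case 1: O(n^log_b(a)) = O(n^3)
Complexity: O(n^3)


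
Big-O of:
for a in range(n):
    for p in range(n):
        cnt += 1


Per nesting level: O(n) * O(n) = O(n^2)
Complexity: O(n^2)


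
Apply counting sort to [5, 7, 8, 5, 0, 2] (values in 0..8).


Count array: [1, 0, 1, 0, 0, 2, 0, 1, 1]
Reconstruct: [0, 2, 5, 5, 7, 8]


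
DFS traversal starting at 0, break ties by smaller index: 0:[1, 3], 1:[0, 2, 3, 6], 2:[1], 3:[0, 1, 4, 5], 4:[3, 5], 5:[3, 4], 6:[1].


DFS stack-based: start with [0]
Visit order: [0, 1, 2, 3, 4, 5, 6]


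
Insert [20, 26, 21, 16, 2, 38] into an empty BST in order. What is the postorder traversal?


Root = 20; build tree by BST insertion.
Postorder traversal: [2, 16, 21, 38, 26, 20]


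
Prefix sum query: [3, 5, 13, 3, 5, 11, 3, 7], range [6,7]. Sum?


Prefix sums: [0, 3, 8, 21, 24, 29, 40, 43, 50]
Sum[6..7] = prefix[8] - prefix[6] = 50 - 40 = 10


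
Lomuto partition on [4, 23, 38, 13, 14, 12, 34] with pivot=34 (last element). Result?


Elements <= 34 go left of pivot.
Result: [4, 23, 13, 14, 12, 34, 38], pivot at index 5


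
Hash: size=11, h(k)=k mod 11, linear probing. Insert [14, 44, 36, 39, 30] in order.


Insertions: 14->slot 3; 44->slot 0; 36->slot 4; 39->slot 6; 30->slot 8
Table: [44, None, None, 14, 36, None, 39, None, 30, None, None]


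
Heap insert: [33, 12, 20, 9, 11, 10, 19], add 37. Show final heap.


Append 37: [33, 12, 20, 9, 11, 10, 19, 37]
Bubble up: swap idx 7(37) with idx 3(9); swap idx 3(37) with idx 1(12); swap idx 1(37) with idx 0(33)
Result: [37, 33, 20, 12, 11, 10, 19, 9]


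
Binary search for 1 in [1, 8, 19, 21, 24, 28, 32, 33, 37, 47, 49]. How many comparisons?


Search for 1:
[0,10] mid=5 arr[5]=28
[0,4] mid=2 arr[2]=19
[0,1] mid=0 arr[0]=1
Total: 3 comparisons


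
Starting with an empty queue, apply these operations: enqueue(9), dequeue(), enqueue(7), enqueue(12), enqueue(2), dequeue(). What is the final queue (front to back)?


enqueue(9) -> [9]
dequeue() returns 9 -> []
enqueue(7) -> [7]
enqueue(12) -> [7, 12]
enqueue(2) -> [7, 12, 2]
dequeue() returns 7 -> [12, 2]
Final queue (front to back): [12, 2]


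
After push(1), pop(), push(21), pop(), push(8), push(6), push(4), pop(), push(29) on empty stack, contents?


push(1) -> [1]
pop() returns 1 -> []
push(21) -> [21]
pop() returns 21 -> []
push(8) -> [8]
push(6) -> [8, 6]
push(4) -> [8, 6, 4]
pop() returns 4 -> [8, 6]
push(29) -> [8, 6, 29]
Final stack (bottom to top): [8, 6, 29]


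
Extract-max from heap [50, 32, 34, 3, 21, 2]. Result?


Max = 50
Replace root with last, heapify down
Resulting heap: [34, 32, 2, 3, 21]


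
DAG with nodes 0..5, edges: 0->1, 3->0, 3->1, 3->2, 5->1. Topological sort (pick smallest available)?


Kahn's algorithm, process smallest node first
Order: [3, 0, 2, 4, 5, 1]


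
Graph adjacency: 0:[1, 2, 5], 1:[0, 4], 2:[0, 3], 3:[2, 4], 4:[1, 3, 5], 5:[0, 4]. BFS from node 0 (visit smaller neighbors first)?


BFS queue: start with [0]
Visit order: [0, 1, 2, 5, 4, 3]


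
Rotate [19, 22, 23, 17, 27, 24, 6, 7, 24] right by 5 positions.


Right rotate by 5: [27, 24, 6, 7, 24, 19, 22, 23, 17]


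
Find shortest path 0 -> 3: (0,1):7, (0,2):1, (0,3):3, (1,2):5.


Dijkstra from 0:
Distances: {0: 0, 1: 6, 2: 1, 3: 3}
Shortest distance to 3 = 3, path = [0, 3]


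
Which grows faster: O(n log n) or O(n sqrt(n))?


linearithmic grows slower than n^1.5
O(n log n) is asymptotically smaller; O(n sqrt(n)) grows faster


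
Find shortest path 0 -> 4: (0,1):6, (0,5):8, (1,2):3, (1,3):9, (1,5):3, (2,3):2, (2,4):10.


Dijkstra from 0:
Distances: {0: 0, 1: 6, 2: 9, 3: 11, 4: 19, 5: 8}
Shortest distance to 4 = 19, path = [0, 1, 2, 4]


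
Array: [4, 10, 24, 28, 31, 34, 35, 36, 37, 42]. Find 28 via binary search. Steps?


Search for 28:
[0,9] mid=4 arr[4]=31
[0,3] mid=1 arr[1]=10
[2,3] mid=2 arr[2]=24
[3,3] mid=3 arr[3]=28
Total: 4 comparisons


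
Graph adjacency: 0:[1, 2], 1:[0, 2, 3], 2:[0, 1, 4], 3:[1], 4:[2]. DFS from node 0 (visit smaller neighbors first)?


DFS stack-based: start with [0]
Visit order: [0, 1, 2, 4, 3]


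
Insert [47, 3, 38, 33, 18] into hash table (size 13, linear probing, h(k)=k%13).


Insertions: 47->slot 8; 3->slot 3; 38->slot 12; 33->slot 7; 18->slot 5
Table: [None, None, None, 3, None, 18, None, 33, 47, None, None, None, 38]


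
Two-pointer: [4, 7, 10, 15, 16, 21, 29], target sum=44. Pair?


Two pointers: lo=0, hi=6
Found pair: (15, 29) summing to 44


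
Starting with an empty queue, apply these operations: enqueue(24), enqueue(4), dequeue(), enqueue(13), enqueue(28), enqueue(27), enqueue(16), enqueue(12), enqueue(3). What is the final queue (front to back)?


enqueue(24) -> [24]
enqueue(4) -> [24, 4]
dequeue() returns 24 -> [4]
enqueue(13) -> [4, 13]
enqueue(28) -> [4, 13, 28]
enqueue(27) -> [4, 13, 28, 27]
enqueue(16) -> [4, 13, 28, 27, 16]
enqueue(12) -> [4, 13, 28, 27, 16, 12]
enqueue(3) -> [4, 13, 28, 27, 16, 12, 3]
Final queue (front to back): [4, 13, 28, 27, 16, 12, 3]


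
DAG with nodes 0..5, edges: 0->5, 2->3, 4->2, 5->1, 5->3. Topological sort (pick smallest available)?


Kahn's algorithm, process smallest node first
Order: [0, 4, 2, 5, 1, 3]


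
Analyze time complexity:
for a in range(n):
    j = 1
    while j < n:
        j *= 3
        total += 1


Per nesting level: O(n) * O(log n) = O(n log n)
Complexity: O(n log n)


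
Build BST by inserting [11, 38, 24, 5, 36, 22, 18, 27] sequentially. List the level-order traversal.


Root = 11; build tree by BST insertion.
Level-Order traversal: [11, 5, 38, 24, 22, 36, 18, 27]


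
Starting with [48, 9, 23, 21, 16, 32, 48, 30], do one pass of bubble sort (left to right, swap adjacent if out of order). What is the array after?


After one pass: [9, 23, 21, 16, 32, 48, 30, 48]


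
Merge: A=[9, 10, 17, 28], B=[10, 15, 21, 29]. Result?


Compare heads, take smaller each step.
Merged: [9, 10, 10, 15, 17, 21, 28, 29]


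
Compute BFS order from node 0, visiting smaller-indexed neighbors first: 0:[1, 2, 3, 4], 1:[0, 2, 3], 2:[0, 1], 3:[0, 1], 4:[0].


BFS queue: start with [0]
Visit order: [0, 1, 2, 3, 4]


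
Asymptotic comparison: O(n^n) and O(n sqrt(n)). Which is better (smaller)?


n^1.5 grows slower than n^n
O(n sqrt(n)) is asymptotically smaller; O(n^n) grows faster


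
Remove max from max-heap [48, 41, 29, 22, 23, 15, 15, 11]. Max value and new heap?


Max = 48
Replace root with last, heapify down
Resulting heap: [41, 23, 29, 22, 11, 15, 15]


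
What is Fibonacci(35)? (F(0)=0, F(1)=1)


F(n)=F(n-1)+F(n-2)
...F(33)=3524578, F(34)=5702887, F(35)=9227465


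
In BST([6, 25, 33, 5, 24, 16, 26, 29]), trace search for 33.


BST root = 6
Search for 33: compare at each node
Path: [6, 25, 33]


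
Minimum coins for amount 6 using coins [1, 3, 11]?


dp[0]=0; dp[i]=1+min(dp[i-c] for c in coins)
...dp[1]=1, dp[2]=2, dp[3]=1, dp[4]=2, dp[5]=3, dp[6]=2
Minimum coins for 6 = 2


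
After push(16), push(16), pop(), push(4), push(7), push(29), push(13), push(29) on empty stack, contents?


push(16) -> [16]
push(16) -> [16, 16]
pop() returns 16 -> [16]
push(4) -> [16, 4]
push(7) -> [16, 4, 7]
push(29) -> [16, 4, 7, 29]
push(13) -> [16, 4, 7, 29, 13]
push(29) -> [16, 4, 7, 29, 13, 29]
Final stack (bottom to top): [16, 4, 7, 29, 13, 29]


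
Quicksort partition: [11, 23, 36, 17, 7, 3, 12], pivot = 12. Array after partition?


Elements <= 12 go left of pivot.
Result: [11, 7, 3, 12, 23, 36, 17], pivot at index 3


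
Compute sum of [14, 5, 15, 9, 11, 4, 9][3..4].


Prefix sums: [0, 14, 19, 34, 43, 54, 58, 67]
Sum[3..4] = prefix[5] - prefix[3] = 54 - 34 = 20


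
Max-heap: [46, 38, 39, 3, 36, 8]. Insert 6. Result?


Append 6: [46, 38, 39, 3, 36, 8, 6]
Bubble up: no swaps needed
Result: [46, 38, 39, 3, 36, 8, 6]


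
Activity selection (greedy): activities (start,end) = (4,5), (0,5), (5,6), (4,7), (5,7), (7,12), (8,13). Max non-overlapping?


Greedy: pick earliest-ending, then skip overlaps.
Selected (3 activities): [(4, 5), (5, 6), (7, 12)]


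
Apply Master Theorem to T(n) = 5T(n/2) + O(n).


a=5, b=2, c=1. log_2(5)=2.322 > c=1. Case 1: O(n^log_b(a)) = O(n^2.322)
Complexity: O(n^2.322)


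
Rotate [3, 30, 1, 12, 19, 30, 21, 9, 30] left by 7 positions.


Left rotate by 7: [9, 30, 3, 30, 1, 12, 19, 30, 21]


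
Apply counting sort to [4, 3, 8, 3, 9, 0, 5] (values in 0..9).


Count array: [1, 0, 0, 2, 1, 1, 0, 0, 1, 1]
Reconstruct: [0, 3, 3, 4, 5, 8, 9]


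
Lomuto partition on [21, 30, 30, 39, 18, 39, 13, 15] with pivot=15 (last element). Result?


Elements <= 15 go left of pivot.
Result: [13, 15, 30, 39, 18, 39, 21, 30], pivot at index 1


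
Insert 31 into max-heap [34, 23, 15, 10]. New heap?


Append 31: [34, 23, 15, 10, 31]
Bubble up: swap idx 4(31) with idx 1(23)
Result: [34, 31, 15, 10, 23]


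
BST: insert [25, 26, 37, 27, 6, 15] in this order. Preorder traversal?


Root = 25; build tree by BST insertion.
Preorder traversal: [25, 6, 15, 26, 37, 27]


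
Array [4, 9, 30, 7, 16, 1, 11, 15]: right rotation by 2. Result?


Right rotate by 2: [11, 15, 4, 9, 30, 7, 16, 1]


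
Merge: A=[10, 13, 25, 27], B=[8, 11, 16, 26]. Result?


Compare heads, take smaller each step.
Merged: [8, 10, 11, 13, 16, 25, 26, 27]


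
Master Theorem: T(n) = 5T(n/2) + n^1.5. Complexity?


a=5, b=2, c=1.5. log_2(5)=2.322 > c=1.5. Case 1: O(n^log_b(a)) = O(n^2.322)
Complexity: O(n^2.322)


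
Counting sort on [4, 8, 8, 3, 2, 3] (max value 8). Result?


Count array: [0, 0, 1, 2, 1, 0, 0, 0, 2]
Reconstruct: [2, 3, 3, 4, 8, 8]


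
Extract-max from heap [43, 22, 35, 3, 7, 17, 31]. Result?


Max = 43
Replace root with last, heapify down
Resulting heap: [35, 22, 31, 3, 7, 17]


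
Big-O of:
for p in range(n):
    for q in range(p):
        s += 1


Per nesting level: O(n) * O(n) [triangular over p] = O(n^2)
Complexity: O(n^2)


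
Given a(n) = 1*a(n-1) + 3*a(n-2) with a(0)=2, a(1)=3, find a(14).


Build bottom-up:
...a(12)=34578, a(13)=79587, a(14)=1*79587+3*34578=183321


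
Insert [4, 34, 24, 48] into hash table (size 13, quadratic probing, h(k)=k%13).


Insertions: 4->slot 4; 34->slot 8; 24->slot 11; 48->slot 9
Table: [None, None, None, None, 4, None, None, None, 34, 48, None, 24, None]


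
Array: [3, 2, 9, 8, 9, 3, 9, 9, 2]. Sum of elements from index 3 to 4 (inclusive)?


Prefix sums: [0, 3, 5, 14, 22, 31, 34, 43, 52, 54]
Sum[3..4] = prefix[5] - prefix[3] = 31 - 14 = 17


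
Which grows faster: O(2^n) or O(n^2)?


quadratic grows slower than exponential
O(n^2) is asymptotically smaller; O(2^n) grows faster


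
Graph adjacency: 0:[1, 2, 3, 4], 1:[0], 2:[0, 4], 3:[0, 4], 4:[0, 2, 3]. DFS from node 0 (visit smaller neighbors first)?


DFS stack-based: start with [0]
Visit order: [0, 1, 2, 4, 3]


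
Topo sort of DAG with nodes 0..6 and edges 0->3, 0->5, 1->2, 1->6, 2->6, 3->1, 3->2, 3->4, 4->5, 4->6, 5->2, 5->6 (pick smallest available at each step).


Kahn's algorithm, process smallest node first
Order: [0, 3, 1, 4, 5, 2, 6]


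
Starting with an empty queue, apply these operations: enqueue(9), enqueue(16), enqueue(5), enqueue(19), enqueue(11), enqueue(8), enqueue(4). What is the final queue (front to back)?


enqueue(9) -> [9]
enqueue(16) -> [9, 16]
enqueue(5) -> [9, 16, 5]
enqueue(19) -> [9, 16, 5, 19]
enqueue(11) -> [9, 16, 5, 19, 11]
enqueue(8) -> [9, 16, 5, 19, 11, 8]
enqueue(4) -> [9, 16, 5, 19, 11, 8, 4]
Final queue (front to back): [9, 16, 5, 19, 11, 8, 4]


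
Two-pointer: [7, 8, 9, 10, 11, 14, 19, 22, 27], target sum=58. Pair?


Two pointers: lo=0, hi=8
No pair sums to 58


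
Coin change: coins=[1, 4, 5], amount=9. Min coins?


dp[0]=0; dp[i]=1+min(dp[i-c] for c in coins)
...dp[4]=1, dp[5]=1, dp[6]=2, dp[7]=3, dp[8]=2, dp[9]=2
Minimum coins for 9 = 2


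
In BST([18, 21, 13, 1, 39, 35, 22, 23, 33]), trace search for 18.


BST root = 18
Search for 18: compare at each node
Path: [18]


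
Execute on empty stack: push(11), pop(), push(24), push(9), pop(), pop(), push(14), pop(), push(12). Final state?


push(11) -> [11]
pop() returns 11 -> []
push(24) -> [24]
push(9) -> [24, 9]
pop() returns 9 -> [24]
pop() returns 24 -> []
push(14) -> [14]
pop() returns 14 -> []
push(12) -> [12]
Final stack (bottom to top): [12]


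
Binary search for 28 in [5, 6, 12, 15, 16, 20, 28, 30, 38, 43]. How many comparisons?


Search for 28:
[0,9] mid=4 arr[4]=16
[5,9] mid=7 arr[7]=30
[5,6] mid=5 arr[5]=20
[6,6] mid=6 arr[6]=28
Total: 4 comparisons


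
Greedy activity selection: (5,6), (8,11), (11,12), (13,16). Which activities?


Greedy: pick earliest-ending, then skip overlaps.
Selected (4 activities): [(5, 6), (8, 11), (11, 12), (13, 16)]


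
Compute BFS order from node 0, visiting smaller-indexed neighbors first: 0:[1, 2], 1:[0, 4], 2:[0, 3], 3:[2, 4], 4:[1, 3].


BFS queue: start with [0]
Visit order: [0, 1, 2, 4, 3]


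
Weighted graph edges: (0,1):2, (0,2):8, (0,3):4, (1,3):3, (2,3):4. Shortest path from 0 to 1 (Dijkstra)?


Dijkstra from 0:
Distances: {0: 0, 1: 2, 2: 8, 3: 4}
Shortest distance to 1 = 2, path = [0, 1]


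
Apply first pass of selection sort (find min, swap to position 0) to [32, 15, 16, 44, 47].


After one pass: [15, 32, 16, 44, 47]


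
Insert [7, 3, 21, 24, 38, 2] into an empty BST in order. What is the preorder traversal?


Root = 7; build tree by BST insertion.
Preorder traversal: [7, 3, 2, 21, 24, 38]


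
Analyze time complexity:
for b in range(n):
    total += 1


Per nesting level: O(n) = O(n)
Complexity: O(n)


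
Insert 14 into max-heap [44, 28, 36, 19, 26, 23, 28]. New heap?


Append 14: [44, 28, 36, 19, 26, 23, 28, 14]
Bubble up: no swaps needed
Result: [44, 28, 36, 19, 26, 23, 28, 14]


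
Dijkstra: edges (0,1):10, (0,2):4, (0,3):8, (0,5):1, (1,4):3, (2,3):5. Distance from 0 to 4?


Dijkstra from 0:
Distances: {0: 0, 1: 10, 2: 4, 3: 8, 4: 13, 5: 1}
Shortest distance to 4 = 13, path = [0, 1, 4]


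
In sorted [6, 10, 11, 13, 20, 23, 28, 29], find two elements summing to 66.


Two pointers: lo=0, hi=7
No pair sums to 66


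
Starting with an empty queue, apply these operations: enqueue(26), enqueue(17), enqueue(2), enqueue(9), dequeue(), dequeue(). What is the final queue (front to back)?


enqueue(26) -> [26]
enqueue(17) -> [26, 17]
enqueue(2) -> [26, 17, 2]
enqueue(9) -> [26, 17, 2, 9]
dequeue() returns 26 -> [17, 2, 9]
dequeue() returns 17 -> [2, 9]
Final queue (front to back): [2, 9]


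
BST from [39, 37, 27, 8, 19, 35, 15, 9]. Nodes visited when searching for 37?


BST root = 39
Search for 37: compare at each node
Path: [39, 37]


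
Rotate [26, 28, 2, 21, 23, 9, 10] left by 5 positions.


Left rotate by 5: [9, 10, 26, 28, 2, 21, 23]


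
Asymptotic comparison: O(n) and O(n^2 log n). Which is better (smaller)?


linear grows slower than n^2 log n
O(n) is asymptotically smaller; O(n^2 log n) grows faster


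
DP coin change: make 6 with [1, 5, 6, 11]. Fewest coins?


dp[0]=0; dp[i]=1+min(dp[i-c] for c in coins)
...dp[1]=1, dp[2]=2, dp[3]=3, dp[4]=4, dp[5]=1, dp[6]=1
Minimum coins for 6 = 1


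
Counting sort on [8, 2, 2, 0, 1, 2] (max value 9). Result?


Count array: [1, 1, 3, 0, 0, 0, 0, 0, 1, 0]
Reconstruct: [0, 1, 2, 2, 2, 8]


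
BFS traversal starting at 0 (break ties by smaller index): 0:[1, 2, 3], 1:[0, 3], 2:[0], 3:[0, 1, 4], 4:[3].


BFS queue: start with [0]
Visit order: [0, 1, 2, 3, 4]


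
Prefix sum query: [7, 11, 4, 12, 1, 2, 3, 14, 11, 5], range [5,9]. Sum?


Prefix sums: [0, 7, 18, 22, 34, 35, 37, 40, 54, 65, 70]
Sum[5..9] = prefix[10] - prefix[5] = 70 - 35 = 35


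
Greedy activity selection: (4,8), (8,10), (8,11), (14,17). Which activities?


Greedy: pick earliest-ending, then skip overlaps.
Selected (3 activities): [(4, 8), (8, 10), (14, 17)]


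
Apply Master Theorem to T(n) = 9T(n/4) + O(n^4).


a=9, b=4, c=4. log_4(9)=1.585 < c=4. Case 3: O(n^c) = O(n^4)
Complexity: O(n^4)


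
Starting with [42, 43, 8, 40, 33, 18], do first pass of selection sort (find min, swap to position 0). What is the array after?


After one pass: [8, 43, 42, 40, 33, 18]


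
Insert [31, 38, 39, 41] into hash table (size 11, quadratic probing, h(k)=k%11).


Insertions: 31->slot 9; 38->slot 5; 39->slot 6; 41->slot 8
Table: [None, None, None, None, None, 38, 39, None, 41, 31, None]


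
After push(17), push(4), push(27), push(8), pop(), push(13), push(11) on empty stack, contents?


push(17) -> [17]
push(4) -> [17, 4]
push(27) -> [17, 4, 27]
push(8) -> [17, 4, 27, 8]
pop() returns 8 -> [17, 4, 27]
push(13) -> [17, 4, 27, 13]
push(11) -> [17, 4, 27, 13, 11]
Final stack (bottom to top): [17, 4, 27, 13, 11]


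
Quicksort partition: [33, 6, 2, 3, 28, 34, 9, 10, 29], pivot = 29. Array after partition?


Elements <= 29 go left of pivot.
Result: [6, 2, 3, 28, 9, 10, 29, 34, 33], pivot at index 6


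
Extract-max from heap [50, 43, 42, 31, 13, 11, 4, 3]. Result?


Max = 50
Replace root with last, heapify down
Resulting heap: [43, 31, 42, 3, 13, 11, 4]


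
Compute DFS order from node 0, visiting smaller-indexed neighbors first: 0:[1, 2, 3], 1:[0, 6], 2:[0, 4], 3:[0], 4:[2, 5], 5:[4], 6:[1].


DFS stack-based: start with [0]
Visit order: [0, 1, 6, 2, 4, 5, 3]


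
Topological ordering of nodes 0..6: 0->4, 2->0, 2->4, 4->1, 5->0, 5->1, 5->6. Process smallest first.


Kahn's algorithm, process smallest node first
Order: [2, 3, 5, 0, 4, 1, 6]


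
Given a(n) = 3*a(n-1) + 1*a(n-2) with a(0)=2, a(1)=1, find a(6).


Build bottom-up:
...a(4)=53, a(5)=175, a(6)=3*175+1*53=578


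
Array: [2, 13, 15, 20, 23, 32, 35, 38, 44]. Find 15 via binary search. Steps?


Search for 15:
[0,8] mid=4 arr[4]=23
[0,3] mid=1 arr[1]=13
[2,3] mid=2 arr[2]=15
Total: 3 comparisons


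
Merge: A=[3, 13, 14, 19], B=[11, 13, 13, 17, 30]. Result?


Compare heads, take smaller each step.
Merged: [3, 11, 13, 13, 13, 14, 17, 19, 30]


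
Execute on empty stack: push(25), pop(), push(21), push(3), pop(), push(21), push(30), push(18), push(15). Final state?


push(25) -> [25]
pop() returns 25 -> []
push(21) -> [21]
push(3) -> [21, 3]
pop() returns 3 -> [21]
push(21) -> [21, 21]
push(30) -> [21, 21, 30]
push(18) -> [21, 21, 30, 18]
push(15) -> [21, 21, 30, 18, 15]
Final stack (bottom to top): [21, 21, 30, 18, 15]


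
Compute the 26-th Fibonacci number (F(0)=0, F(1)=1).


F(n)=F(n-1)+F(n-2)
...F(24)=46368, F(25)=75025, F(26)=121393


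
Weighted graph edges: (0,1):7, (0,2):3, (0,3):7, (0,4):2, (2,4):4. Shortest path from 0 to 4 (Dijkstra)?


Dijkstra from 0:
Distances: {0: 0, 1: 7, 2: 3, 3: 7, 4: 2}
Shortest distance to 4 = 2, path = [0, 4]


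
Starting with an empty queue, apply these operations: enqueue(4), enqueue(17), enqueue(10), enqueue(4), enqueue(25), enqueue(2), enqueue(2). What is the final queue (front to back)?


enqueue(4) -> [4]
enqueue(17) -> [4, 17]
enqueue(10) -> [4, 17, 10]
enqueue(4) -> [4, 17, 10, 4]
enqueue(25) -> [4, 17, 10, 4, 25]
enqueue(2) -> [4, 17, 10, 4, 25, 2]
enqueue(2) -> [4, 17, 10, 4, 25, 2, 2]
Final queue (front to back): [4, 17, 10, 4, 25, 2, 2]


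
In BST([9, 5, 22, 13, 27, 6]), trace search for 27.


BST root = 9
Search for 27: compare at each node
Path: [9, 22, 27]


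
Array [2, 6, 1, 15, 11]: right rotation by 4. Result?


Right rotate by 4: [6, 1, 15, 11, 2]


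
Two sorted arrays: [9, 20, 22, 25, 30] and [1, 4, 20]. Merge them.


Compare heads, take smaller each step.
Merged: [1, 4, 9, 20, 20, 22, 25, 30]


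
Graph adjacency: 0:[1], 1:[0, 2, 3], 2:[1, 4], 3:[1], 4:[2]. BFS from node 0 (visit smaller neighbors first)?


BFS queue: start with [0]
Visit order: [0, 1, 2, 3, 4]


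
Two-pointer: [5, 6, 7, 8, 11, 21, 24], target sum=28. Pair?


Two pointers: lo=0, hi=6
Found pair: (7, 21) summing to 28


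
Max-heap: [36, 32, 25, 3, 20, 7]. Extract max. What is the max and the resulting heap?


Max = 36
Replace root with last, heapify down
Resulting heap: [32, 20, 25, 3, 7]


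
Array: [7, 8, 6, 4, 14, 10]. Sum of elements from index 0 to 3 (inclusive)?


Prefix sums: [0, 7, 15, 21, 25, 39, 49]
Sum[0..3] = prefix[4] - prefix[0] = 25 - 0 = 25


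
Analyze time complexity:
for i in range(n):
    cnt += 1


Per nesting level: O(n) = O(n)
Complexity: O(n)


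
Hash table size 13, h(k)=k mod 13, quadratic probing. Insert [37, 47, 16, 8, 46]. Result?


Insertions: 37->slot 11; 47->slot 8; 16->slot 3; 8->slot 9; 46->slot 7
Table: [None, None, None, 16, None, None, None, 46, 47, 8, None, 37, None]


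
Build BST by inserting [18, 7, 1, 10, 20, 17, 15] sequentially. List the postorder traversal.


Root = 18; build tree by BST insertion.
Postorder traversal: [1, 15, 17, 10, 7, 20, 18]


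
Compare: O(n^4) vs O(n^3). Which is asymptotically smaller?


cubic grows slower than quartic
O(n^3) is asymptotically smaller; O(n^4) grows faster


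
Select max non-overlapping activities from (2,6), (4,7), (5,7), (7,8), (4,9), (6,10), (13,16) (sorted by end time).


Greedy: pick earliest-ending, then skip overlaps.
Selected (3 activities): [(2, 6), (7, 8), (13, 16)]


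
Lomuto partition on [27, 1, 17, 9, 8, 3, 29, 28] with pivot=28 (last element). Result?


Elements <= 28 go left of pivot.
Result: [27, 1, 17, 9, 8, 3, 28, 29], pivot at index 6


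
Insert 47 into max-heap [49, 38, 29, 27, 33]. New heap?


Append 47: [49, 38, 29, 27, 33, 47]
Bubble up: swap idx 5(47) with idx 2(29)
Result: [49, 38, 47, 27, 33, 29]


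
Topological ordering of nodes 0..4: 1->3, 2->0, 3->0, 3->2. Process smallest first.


Kahn's algorithm, process smallest node first
Order: [1, 3, 2, 0, 4]


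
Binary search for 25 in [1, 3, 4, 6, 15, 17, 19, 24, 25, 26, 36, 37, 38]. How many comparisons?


Search for 25:
[0,12] mid=6 arr[6]=19
[7,12] mid=9 arr[9]=26
[7,8] mid=7 arr[7]=24
[8,8] mid=8 arr[8]=25
Total: 4 comparisons


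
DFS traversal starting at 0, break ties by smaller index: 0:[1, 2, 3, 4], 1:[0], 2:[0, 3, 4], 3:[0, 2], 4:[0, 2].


DFS stack-based: start with [0]
Visit order: [0, 1, 2, 3, 4]


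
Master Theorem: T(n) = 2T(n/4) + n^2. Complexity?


a=2, b=4, c=2. log_4(2)=0.5 < c=2. Case 3: O(n^c) = O(n^2)
Complexity: O(n^2)


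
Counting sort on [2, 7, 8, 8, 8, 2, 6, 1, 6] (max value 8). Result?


Count array: [0, 1, 2, 0, 0, 0, 2, 1, 3]
Reconstruct: [1, 2, 2, 6, 6, 7, 8, 8, 8]


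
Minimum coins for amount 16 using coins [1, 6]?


dp[0]=0; dp[i]=1+min(dp[i-c] for c in coins)
...dp[11]=6, dp[12]=2, dp[13]=3, dp[14]=4, dp[15]=5, dp[16]=6
Minimum coins for 16 = 6


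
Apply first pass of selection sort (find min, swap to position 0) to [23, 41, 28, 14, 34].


After one pass: [14, 41, 28, 23, 34]


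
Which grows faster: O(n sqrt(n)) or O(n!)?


n^1.5 grows slower than factorial
O(n sqrt(n)) is asymptotically smaller; O(n!) grows faster


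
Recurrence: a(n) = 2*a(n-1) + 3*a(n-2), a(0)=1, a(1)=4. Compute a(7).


Build bottom-up:
...a(5)=304, a(6)=911, a(7)=2*911+3*304=2734


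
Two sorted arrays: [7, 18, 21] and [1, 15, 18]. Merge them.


Compare heads, take smaller each step.
Merged: [1, 7, 15, 18, 18, 21]


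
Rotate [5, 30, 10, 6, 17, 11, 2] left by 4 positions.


Left rotate by 4: [17, 11, 2, 5, 30, 10, 6]


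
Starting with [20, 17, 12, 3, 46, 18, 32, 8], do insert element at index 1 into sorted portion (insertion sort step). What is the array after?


After one pass: [17, 20, 12, 3, 46, 18, 32, 8]


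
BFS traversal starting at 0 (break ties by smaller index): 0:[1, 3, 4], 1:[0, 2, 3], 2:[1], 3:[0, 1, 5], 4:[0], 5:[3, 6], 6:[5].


BFS queue: start with [0]
Visit order: [0, 1, 3, 4, 2, 5, 6]


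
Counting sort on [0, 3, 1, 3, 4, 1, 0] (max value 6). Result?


Count array: [2, 2, 0, 2, 1, 0, 0]
Reconstruct: [0, 0, 1, 1, 3, 3, 4]


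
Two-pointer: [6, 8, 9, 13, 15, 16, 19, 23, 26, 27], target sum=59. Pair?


Two pointers: lo=0, hi=9
No pair sums to 59


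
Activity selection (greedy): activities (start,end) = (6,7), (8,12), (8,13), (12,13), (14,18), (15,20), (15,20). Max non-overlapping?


Greedy: pick earliest-ending, then skip overlaps.
Selected (4 activities): [(6, 7), (8, 12), (12, 13), (14, 18)]


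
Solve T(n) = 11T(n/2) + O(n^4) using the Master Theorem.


a=11, b=2, c=4. log_2(11)=3.459 < c=4. Case 3: O(n^c) = O(n^4)
Complexity: O(n^4)


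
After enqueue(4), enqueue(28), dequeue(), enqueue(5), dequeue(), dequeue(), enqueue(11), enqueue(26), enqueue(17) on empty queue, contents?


enqueue(4) -> [4]
enqueue(28) -> [4, 28]
dequeue() returns 4 -> [28]
enqueue(5) -> [28, 5]
dequeue() returns 28 -> [5]
dequeue() returns 5 -> []
enqueue(11) -> [11]
enqueue(26) -> [11, 26]
enqueue(17) -> [11, 26, 17]
Final queue (front to back): [11, 26, 17]


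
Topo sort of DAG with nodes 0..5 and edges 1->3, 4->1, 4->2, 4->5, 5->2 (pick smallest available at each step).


Kahn's algorithm, process smallest node first
Order: [0, 4, 1, 3, 5, 2]


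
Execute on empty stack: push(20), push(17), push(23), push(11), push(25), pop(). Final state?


push(20) -> [20]
push(17) -> [20, 17]
push(23) -> [20, 17, 23]
push(11) -> [20, 17, 23, 11]
push(25) -> [20, 17, 23, 11, 25]
pop() returns 25 -> [20, 17, 23, 11]
Final stack (bottom to top): [20, 17, 23, 11]


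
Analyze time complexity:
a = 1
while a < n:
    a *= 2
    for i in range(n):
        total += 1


Per nesting level: O(log n) * O(n) = O(n log n)
Complexity: O(n log n)


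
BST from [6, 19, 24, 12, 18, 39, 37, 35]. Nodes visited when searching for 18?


BST root = 6
Search for 18: compare at each node
Path: [6, 19, 12, 18]


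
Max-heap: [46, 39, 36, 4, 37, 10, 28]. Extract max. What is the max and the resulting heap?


Max = 46
Replace root with last, heapify down
Resulting heap: [39, 37, 36, 4, 28, 10]


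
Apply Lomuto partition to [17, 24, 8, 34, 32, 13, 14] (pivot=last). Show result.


Elements <= 14 go left of pivot.
Result: [8, 13, 14, 34, 32, 24, 17], pivot at index 2


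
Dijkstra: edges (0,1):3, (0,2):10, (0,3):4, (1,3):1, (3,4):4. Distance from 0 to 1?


Dijkstra from 0:
Distances: {0: 0, 1: 3, 2: 10, 3: 4, 4: 8}
Shortest distance to 1 = 3, path = [0, 1]


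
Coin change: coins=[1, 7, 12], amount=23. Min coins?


dp[0]=0; dp[i]=1+min(dp[i-c] for c in coins)
...dp[18]=6, dp[19]=2, dp[20]=3, dp[21]=3, dp[22]=4, dp[23]=5
Minimum coins for 23 = 5


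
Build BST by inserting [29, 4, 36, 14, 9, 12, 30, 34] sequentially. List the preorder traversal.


Root = 29; build tree by BST insertion.
Preorder traversal: [29, 4, 14, 9, 12, 36, 30, 34]


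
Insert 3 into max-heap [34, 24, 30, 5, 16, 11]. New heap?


Append 3: [34, 24, 30, 5, 16, 11, 3]
Bubble up: no swaps needed
Result: [34, 24, 30, 5, 16, 11, 3]


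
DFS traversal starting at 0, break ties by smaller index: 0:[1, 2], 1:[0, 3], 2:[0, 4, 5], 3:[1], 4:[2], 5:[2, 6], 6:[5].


DFS stack-based: start with [0]
Visit order: [0, 1, 3, 2, 4, 5, 6]


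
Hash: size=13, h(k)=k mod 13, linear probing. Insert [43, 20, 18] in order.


Insertions: 43->slot 4; 20->slot 7; 18->slot 5
Table: [None, None, None, None, 43, 18, None, 20, None, None, None, None, None]


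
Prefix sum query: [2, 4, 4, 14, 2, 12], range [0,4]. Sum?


Prefix sums: [0, 2, 6, 10, 24, 26, 38]
Sum[0..4] = prefix[5] - prefix[0] = 26 - 0 = 26


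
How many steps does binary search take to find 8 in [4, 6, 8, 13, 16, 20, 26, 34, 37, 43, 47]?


Search for 8:
[0,10] mid=5 arr[5]=20
[0,4] mid=2 arr[2]=8
Total: 2 comparisons


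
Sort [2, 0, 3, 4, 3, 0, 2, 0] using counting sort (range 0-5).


Count array: [3, 0, 2, 2, 1, 0]
Reconstruct: [0, 0, 0, 2, 2, 3, 3, 4]


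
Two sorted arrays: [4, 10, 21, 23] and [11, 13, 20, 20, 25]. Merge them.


Compare heads, take smaller each step.
Merged: [4, 10, 11, 13, 20, 20, 21, 23, 25]


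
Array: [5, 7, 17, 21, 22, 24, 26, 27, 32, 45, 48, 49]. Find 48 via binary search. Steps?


Search for 48:
[0,11] mid=5 arr[5]=24
[6,11] mid=8 arr[8]=32
[9,11] mid=10 arr[10]=48
Total: 3 comparisons
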